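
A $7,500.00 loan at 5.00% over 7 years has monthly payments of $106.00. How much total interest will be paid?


Total paid over the life of the loan = PMT × n.
Total paid = $106.00 × 84 = $8,904.00
Total interest = total paid − principal = $8,904.00 − $7,500.00 = $1,404.00

Total interest = (PMT × n) - PV = $1,404.00


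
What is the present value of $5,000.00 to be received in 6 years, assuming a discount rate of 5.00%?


Present value formula: PV = FV / (1 + r)^t
PV = $5,000.00 / (1 + 0.05)^6
PV = $5,000.00 / 1.340096
PV = $3,731.08

PV = FV / (1 + r)^t = $3,731.08


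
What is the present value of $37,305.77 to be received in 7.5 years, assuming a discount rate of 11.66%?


Present value formula: PV = FV / (1 + r)^t
PV = $37,305.77 / (1 + 0.1166)^7.5
PV = $37,305.77 / 2.286821
PV = $16,313.38

PV = FV / (1 + r)^t = $16,313.38


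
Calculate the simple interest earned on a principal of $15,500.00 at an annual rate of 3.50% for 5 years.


Simple interest formula: I = P × r × t
I = $15,500.00 × 0.035 × 5
I = $2,712.50

I = P × r × t = $2,712.50


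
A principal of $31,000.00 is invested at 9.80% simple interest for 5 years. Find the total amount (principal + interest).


Total amount formula: A = P(1 + rt) = P + P·r·t
Interest: I = P × r × t = $31,000.00 × 0.098 × 5 = $15,190.00
A = P + I = $31,000.00 + $15,190.00 = $46,190.00

A = P + I = P(1 + rt) = $46,190.00


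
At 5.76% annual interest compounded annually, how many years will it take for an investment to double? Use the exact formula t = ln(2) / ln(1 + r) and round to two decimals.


Doubling condition: (1 + r)^t = 2
Take ln of both sides: t × ln(1 + r) = ln(2)
t = ln(2) / ln(1 + r)
t = 0.693147 / 0.056002
t = 12.38

t = ln(2) / ln(1 + r) = 12.38 years


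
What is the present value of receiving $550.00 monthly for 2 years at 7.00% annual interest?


Present value of an ordinary annuity: PV = PMT × (1 − (1 + r)^(−n)) / r
Monthly rate r = 0.07/12 ≈ 0.00583333, n = 24
PV = $550.00 × (1 − (1 + 0.07/12)^(−24)) / (0.07/12)
PV = $550.00 × 22.335099
PV = $12,284.30

PV = PMT × (1-(1+r)^(-n))/r = $12,284.30


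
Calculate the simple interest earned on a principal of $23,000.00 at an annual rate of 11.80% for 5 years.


Simple interest formula: I = P × r × t
I = $23,000.00 × 0.118 × 5
I = $13,570.00

I = P × r × t = $13,570.00


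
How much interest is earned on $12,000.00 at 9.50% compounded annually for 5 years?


Compound interest earned = final amount − principal.
A = P(1 + r/n)^(nt) = $12,000.00 × (1 + 0.095/1)^(1 × 5) = $18,890.86
Interest = A − P = $18,890.86 − $12,000.00 = $6,890.86

Interest = A - P = $6,890.86


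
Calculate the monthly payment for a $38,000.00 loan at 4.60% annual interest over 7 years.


Loan payment formula: PMT = PV × r / (1 − (1 + r)^(−n))
Monthly rate r = 0.046/12 ≈ 0.00383333, n = 84 months
Denominator: 1 − (1 + 0.046/12)^(−84) = 0.2748556
PMT = $38,000.00 × (0.046/12) / 0.2748556
PMT = $529.98 per month

PMT = PV × r / (1-(1+r)^(-n)) = $529.98/month


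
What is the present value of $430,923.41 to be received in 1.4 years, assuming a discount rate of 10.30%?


Present value formula: PV = FV / (1 + r)^t
PV = $430,923.41 / (1 + 0.103)^1.4
PV = $430,923.41 / 1.1471117
PV = $375,659.50

PV = FV / (1 + r)^t = $375,659.50


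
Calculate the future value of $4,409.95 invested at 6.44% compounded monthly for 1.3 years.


Compound interest formula: A = P(1 + r/n)^(nt)
A = $4,409.95 × (1 + 0.0644/12)^(12 × 1.3)
Growth factor: (1 + 0.0644/12)^15.6 = 1.087081
A = $4,409.95 × 1.087081
A = $4,793.97

A = P(1 + r/n)^(nt) = $4,793.97


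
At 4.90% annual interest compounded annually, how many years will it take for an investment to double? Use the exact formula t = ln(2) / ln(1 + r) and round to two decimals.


Doubling condition: (1 + r)^t = 2
Take ln of both sides: t × ln(1 + r) = ln(2)
t = ln(2) / ln(1 + r)
t = 0.693147 / 0.047837
t = 14.49

t = ln(2) / ln(1 + r) = 14.49 years


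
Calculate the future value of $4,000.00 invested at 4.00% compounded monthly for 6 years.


Compound interest formula: A = P(1 + r/n)^(nt)
A = $4,000.00 × (1 + 0.04/12)^(12 × 6)
Growth factor: (1 + 0.04/12)^72 = 1.270742
A = $4,000.00 × 1.270742
A = $5,082.97

A = P(1 + r/n)^(nt) = $5,082.97


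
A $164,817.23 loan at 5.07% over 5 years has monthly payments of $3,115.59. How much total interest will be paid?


Total paid over the life of the loan = PMT × n.
Total paid = $3,115.59 × 60 = $186,935.40
Total interest = total paid − principal = $186,935.40 − $164,817.23 = $22,118.17

Total interest = (PMT × n) - PV = $22,118.17


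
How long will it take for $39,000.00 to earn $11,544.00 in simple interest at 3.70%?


Rearrange the simple interest formula for t:
I = P × r × t  ⇒  t = I / (P × r)
t = $11,544.00 / ($39,000.00 × 0.037)
t = 8

t = I/(P×r) = 8 years


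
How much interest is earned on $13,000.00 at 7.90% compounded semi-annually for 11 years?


Compound interest earned = final amount − principal.
A = P(1 + r/n)^(nt) = $13,000.00 × (1 + 0.079/2)^(2 × 11) = $30,484.72
Interest = A − P = $30,484.72 − $13,000.00 = $17,484.72

Interest = A - P = $17,484.72


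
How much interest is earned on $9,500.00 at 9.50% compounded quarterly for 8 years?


Compound interest earned = final amount − principal.
A = P(1 + r/n)^(nt) = $9,500.00 × (1 + 0.095/4)^(4 × 8) = $20,133.94
Interest = A − P = $20,133.94 − $9,500.00 = $10,633.94

Interest = A - P = $10,633.94


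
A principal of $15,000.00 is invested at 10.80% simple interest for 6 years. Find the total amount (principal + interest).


Total amount formula: A = P(1 + rt) = P + P·r·t
Interest: I = P × r × t = $15,000.00 × 0.108 × 6 = $9,720.00
A = P + I = $15,000.00 + $9,720.00 = $24,720.00

A = P + I = P(1 + rt) = $24,720.00


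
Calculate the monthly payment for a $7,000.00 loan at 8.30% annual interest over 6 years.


Loan payment formula: PMT = PV × r / (1 − (1 + r)^(−n))
Monthly rate r = 0.083/12 ≈ 0.00691667, n = 72 months
Denominator: 1 − (1 + 0.083/12)^(−72) = 0.391212
PMT = $7,000.00 × (0.083/12) / 0.391212
PMT = $123.76 per month

PMT = PV × r / (1-(1+r)^(-n)) = $123.76/month


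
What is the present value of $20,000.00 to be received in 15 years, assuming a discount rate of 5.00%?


Present value formula: PV = FV / (1 + r)^t
PV = $20,000.00 / (1 + 0.05)^15
PV = $20,000.00 / 2.078928
PV = $9,620.34

PV = FV / (1 + r)^t = $9,620.34


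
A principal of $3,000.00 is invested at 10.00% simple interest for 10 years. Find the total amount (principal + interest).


Total amount formula: A = P(1 + rt) = P + P·r·t
Interest: I = P × r × t = $3,000.00 × 0.1 × 10 = $3,000.00
A = P + I = $3,000.00 + $3,000.00 = $6,000.00

A = P + I = P(1 + rt) = $6,000.00


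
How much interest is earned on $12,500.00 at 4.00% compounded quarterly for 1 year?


Compound interest earned = final amount − principal.
A = P(1 + r/n)^(nt) = $12,500.00 × (1 + 0.04/4)^(4 × 1) = $13,007.55
Interest = A − P = $13,007.55 − $12,500.00 = $507.55

Interest = A - P = $507.55


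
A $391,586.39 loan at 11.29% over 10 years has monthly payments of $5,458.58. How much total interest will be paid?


Total paid over the life of the loan = PMT × n.
Total paid = $5,458.58 × 120 = $655,029.60
Total interest = total paid − principal = $655,029.60 − $391,586.39 = $263,443.21

Total interest = (PMT × n) - PV = $263,443.21


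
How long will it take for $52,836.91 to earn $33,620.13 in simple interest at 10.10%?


Rearrange the simple interest formula for t:
I = P × r × t  ⇒  t = I / (P × r)
t = $33,620.13 / ($52,836.91 × 0.101)
t = 6.3

t = I/(P×r) = 6.3 years


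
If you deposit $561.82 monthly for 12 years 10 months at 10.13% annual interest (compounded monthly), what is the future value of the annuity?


Future value of an ordinary annuity: FV = PMT × ((1 + r)^n − 1) / r
Monthly rate r = 0.1013/12 ≈ 0.00844167, n = 154
FV = $561.82 × ((1 + 0.1013/12)^154 − 1) / (0.1013/12)
FV = $561.82 × 313.846865
FV = $176,325.45

FV = PMT × ((1+r)^n - 1)/r = $176,325.45


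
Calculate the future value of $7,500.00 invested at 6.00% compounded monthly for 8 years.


Compound interest formula: A = P(1 + r/n)^(nt)
A = $7,500.00 × (1 + 0.06/12)^(12 × 8)
Growth factor: (1 + 0.06/12)^96 = 1.614143
A = $7,500.00 × 1.614143
A = $12,106.07

A = P(1 + r/n)^(nt) = $12,106.07


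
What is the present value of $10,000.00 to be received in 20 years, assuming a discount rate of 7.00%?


Present value formula: PV = FV / (1 + r)^t
PV = $10,000.00 / (1 + 0.07)^20
PV = $10,000.00 / 3.869684
PV = $2,584.19

PV = FV / (1 + r)^t = $2,584.19


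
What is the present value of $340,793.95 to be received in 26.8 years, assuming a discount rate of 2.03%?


Present value formula: PV = FV / (1 + r)^t
PV = $340,793.95 / (1 + 0.0203)^26.8
PV = $340,793.95 / 1.7135917
PV = $198,876.98

PV = FV / (1 + r)^t = $198,876.98


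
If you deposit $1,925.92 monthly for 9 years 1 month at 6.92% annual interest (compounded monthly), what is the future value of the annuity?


Future value of an ordinary annuity: FV = PMT × ((1 + r)^n − 1) / r
Monthly rate r = 0.0692/12 ≈ 0.00576667, n = 109
FV = $1,925.92 × ((1 + 0.0692/12)^109 − 1) / (0.0692/12)
FV = $1,925.92 × 151.133979
FV = $291,071.95

FV = PMT × ((1+r)^n - 1)/r = $291,071.95


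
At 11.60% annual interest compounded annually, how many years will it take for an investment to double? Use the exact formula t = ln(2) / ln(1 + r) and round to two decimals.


Doubling condition: (1 + r)^t = 2
Take ln of both sides: t × ln(1 + r) = ln(2)
t = ln(2) / ln(1 + r)
t = 0.693147 / 0.109751
t = 6.32

t = ln(2) / ln(1 + r) = 6.32 years


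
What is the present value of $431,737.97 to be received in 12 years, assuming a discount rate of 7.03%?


Present value formula: PV = FV / (1 + r)^t
PV = $431,737.97 / (1 + 0.0703)^12
PV = $431,737.97 / 2.2597808
PV = $191,053.03

PV = FV / (1 + r)^t = $191,053.03


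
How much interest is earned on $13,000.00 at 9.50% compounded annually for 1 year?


Compound interest earned = final amount − principal.
A = P(1 + r/n)^(nt) = $13,000.00 × (1 + 0.095/1)^(1 × 1) = $14,235.00
Interest = A − P = $14,235.00 − $13,000.00 = $1,235.00

Interest = A - P = $1,235.00


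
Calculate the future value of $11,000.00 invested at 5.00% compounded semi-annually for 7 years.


Compound interest formula: A = P(1 + r/n)^(nt)
A = $11,000.00 × (1 + 0.05/2)^(2 × 7)
Growth factor: (1 + 0.05/2)^14 = 1.412974
A = $11,000.00 × 1.412974
A = $15,542.71

A = P(1 + r/n)^(nt) = $15,542.71


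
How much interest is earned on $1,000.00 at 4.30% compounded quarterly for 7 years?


Compound interest earned = final amount − principal.
A = P(1 + r/n)^(nt) = $1,000.00 × (1 + 0.043/4)^(4 × 7) = $1,349.04
Interest = A − P = $1,349.04 − $1,000.00 = $349.04

Interest = A - P = $349.04


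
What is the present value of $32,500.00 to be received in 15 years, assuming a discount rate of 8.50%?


Present value formula: PV = FV / (1 + r)^t
PV = $32,500.00 / (1 + 0.085)^15
PV = $32,500.00 / 3.399743
PV = $9,559.55

PV = FV / (1 + r)^t = $9,559.55


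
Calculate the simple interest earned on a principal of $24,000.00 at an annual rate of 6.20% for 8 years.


Simple interest formula: I = P × r × t
I = $24,000.00 × 0.062 × 8
I = $11,904.00

I = P × r × t = $11,904.00


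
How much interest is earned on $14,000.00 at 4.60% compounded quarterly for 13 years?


Compound interest earned = final amount − principal.
A = P(1 + r/n)^(nt) = $14,000.00 × (1 + 0.046/4)^(4 × 13) = $25,371.97
Interest = A − P = $25,371.97 − $14,000.00 = $11,371.97

Interest = A - P = $11,371.97


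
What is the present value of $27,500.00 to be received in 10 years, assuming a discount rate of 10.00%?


Present value formula: PV = FV / (1 + r)^t
PV = $27,500.00 / (1 + 0.1)^10
PV = $27,500.00 / 2.593742
PV = $10,602.44

PV = FV / (1 + r)^t = $10,602.44


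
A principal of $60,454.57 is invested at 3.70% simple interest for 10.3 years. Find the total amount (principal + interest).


Total amount formula: A = P(1 + rt) = P + P·r·t
Interest: I = P × r × t = $60,454.57 × 0.037 × 10.3 = $23,039.24
A = P + I = $60,454.57 + $23,039.24 = $83,493.81

A = P + I = P(1 + rt) = $83,493.81


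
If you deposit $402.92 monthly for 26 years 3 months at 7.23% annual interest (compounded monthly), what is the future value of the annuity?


Future value of an ordinary annuity: FV = PMT × ((1 + r)^n − 1) / r
Monthly rate r = 0.0723/12 = 0.006025, n = 315
FV = $402.92 × ((1 + 0.0723/12)^315 − 1) / (0.0723/12)
FV = $402.92 × 935.073535
FV = $376,759.83

FV = PMT × ((1+r)^n - 1)/r = $376,759.83


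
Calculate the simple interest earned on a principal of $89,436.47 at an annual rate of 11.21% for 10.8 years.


Simple interest formula: I = P × r × t
I = $89,436.47 × 0.1121 × 10.8
I = $108,278.95

I = P × r × t = $108,278.95


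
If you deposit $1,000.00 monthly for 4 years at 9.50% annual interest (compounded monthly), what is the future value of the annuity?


Future value of an ordinary annuity: FV = PMT × ((1 + r)^n − 1) / r
Monthly rate r = 0.095/12 ≈ 0.00791667, n = 48
FV = $1,000.00 × ((1 + 0.095/12)^48 − 1) / (0.095/12)
FV = $1,000.00 × 58.117673
FV = $58,117.67

FV = PMT × ((1+r)^n - 1)/r = $58,117.67


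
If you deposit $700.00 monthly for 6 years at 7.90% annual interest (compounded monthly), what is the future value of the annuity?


Future value of an ordinary annuity: FV = PMT × ((1 + r)^n − 1) / r
Monthly rate r = 0.079/12 ≈ 0.00658333, n = 72
FV = $700.00 × ((1 + 0.079/12)^72 − 1) / (0.079/12)
FV = $700.00 × 91.733692
FV = $64,213.58

FV = PMT × ((1+r)^n - 1)/r = $64,213.58


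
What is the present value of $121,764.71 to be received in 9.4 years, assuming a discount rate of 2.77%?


Present value formula: PV = FV / (1 + r)^t
PV = $121,764.71 / (1 + 0.0277)^9.4
PV = $121,764.71 / 1.292837
PV = $94,184.12

PV = FV / (1 + r)^t = $94,184.12


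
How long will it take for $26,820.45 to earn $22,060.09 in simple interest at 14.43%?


Rearrange the simple interest formula for t:
I = P × r × t  ⇒  t = I / (P × r)
t = $22,060.09 / ($26,820.45 × 0.1443)
t = 5.7

t = I/(P×r) = 5.7 years


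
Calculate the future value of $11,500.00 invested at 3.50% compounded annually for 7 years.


Compound interest formula: A = P(1 + r/n)^(nt)
A = $11,500.00 × (1 + 0.035/1)^(1 × 7)
Growth factor: (1 + 0.035/1)^7 = 1.272279
A = $11,500.00 × 1.272279
A = $14,631.21

A = P(1 + r/n)^(nt) = $14,631.21


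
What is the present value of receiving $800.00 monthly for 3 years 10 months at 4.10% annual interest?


Present value of an ordinary annuity: PV = PMT × (1 − (1 + r)^(−n)) / r
Monthly rate r = 0.041/12 ≈ 0.00341667, n = 46
PV = $800.00 × (1 − (1 + 0.041/12)^(−46)) / (0.041/12)
PV = $800.00 × 42.500320
PV = $34,000.26

PV = PMT × (1-(1+r)^(-n))/r = $34,000.26


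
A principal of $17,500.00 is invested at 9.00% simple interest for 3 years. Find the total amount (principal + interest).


Total amount formula: A = P(1 + rt) = P + P·r·t
Interest: I = P × r × t = $17,500.00 × 0.09 × 3 = $4,725.00
A = P + I = $17,500.00 + $4,725.00 = $22,225.00

A = P + I = P(1 + rt) = $22,225.00


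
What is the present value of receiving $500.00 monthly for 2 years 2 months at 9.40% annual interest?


Present value of an ordinary annuity: PV = PMT × (1 − (1 + r)^(−n)) / r
Monthly rate r = 0.094/12 ≈ 0.00783333, n = 26
PV = $500.00 × (1 − (1 + 0.094/12)^(−26)) / (0.094/12)
PV = $500.00 × 23.440618
PV = $11,720.31

PV = PMT × (1-(1+r)^(-n))/r = $11,720.31


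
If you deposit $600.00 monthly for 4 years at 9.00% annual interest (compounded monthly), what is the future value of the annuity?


Future value of an ordinary annuity: FV = PMT × ((1 + r)^n − 1) / r
Monthly rate r = 0.09/12 = 0.0075, n = 48
FV = $600.00 × ((1 + 0.09/12)^48 − 1) / (0.09/12)
FV = $600.00 × 57.520711
FV = $34,512.43

FV = PMT × ((1+r)^n - 1)/r = $34,512.43


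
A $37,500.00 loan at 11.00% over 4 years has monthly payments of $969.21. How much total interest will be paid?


Total paid over the life of the loan = PMT × n.
Total paid = $969.21 × 48 = $46,522.08
Total interest = total paid − principal = $46,522.08 − $37,500.00 = $9,022.08

Total interest = (PMT × n) - PV = $9,022.08


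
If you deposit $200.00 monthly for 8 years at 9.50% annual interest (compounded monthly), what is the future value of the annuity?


Future value of an ordinary annuity: FV = PMT × ((1 + r)^n − 1) / r
Monthly rate r = 0.095/12 ≈ 0.00791667, n = 96
FV = $200.00 × ((1 + 0.095/12)^96 − 1) / (0.095/12)
FV = $200.00 × 142.975186
FV = $28,595.04

FV = PMT × ((1+r)^n - 1)/r = $28,595.04


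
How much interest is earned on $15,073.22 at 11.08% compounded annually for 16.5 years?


Compound interest earned = final amount − principal.
A = P(1 + r/n)^(nt) = $15,073.22 × (1 + 0.1108/1)^(1 × 16.5) = $85,348.90
Interest = A − P = $85,348.90 − $15,073.22 = $70,275.68

Interest = A - P = $70,275.68


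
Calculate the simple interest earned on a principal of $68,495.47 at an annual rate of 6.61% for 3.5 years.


Simple interest formula: I = P × r × t
I = $68,495.47 × 0.0661 × 3.5
I = $15,846.43

I = P × r × t = $15,846.43


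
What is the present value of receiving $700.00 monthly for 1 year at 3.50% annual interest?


Present value of an ordinary annuity: PV = PMT × (1 − (1 + r)^(−n)) / r
Monthly rate r = 0.035/12 ≈ 0.00291667, n = 12
PV = $700.00 × (1 − (1 + 0.035/12)^(−12)) / (0.035/12)
PV = $700.00 × 11.775563
PV = $8,242.89

PV = PMT × (1-(1+r)^(-n))/r = $8,242.89


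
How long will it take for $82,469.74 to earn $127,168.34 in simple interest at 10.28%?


Rearrange the simple interest formula for t:
I = P × r × t  ⇒  t = I / (P × r)
t = $127,168.34 / ($82,469.74 × 0.1028)
t = 15

t = I/(P×r) = 15 years


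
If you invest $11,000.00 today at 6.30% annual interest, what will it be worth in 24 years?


Future value formula: FV = PV × (1 + r)^t
FV = $11,000.00 × (1 + 0.063)^24
FV = $11,000.00 × 4.333096
FV = $47,664.06

FV = PV × (1 + r)^t = $47,664.06


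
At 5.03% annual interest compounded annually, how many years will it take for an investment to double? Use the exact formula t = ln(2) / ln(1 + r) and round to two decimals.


Doubling condition: (1 + r)^t = 2
Take ln of both sides: t × ln(1 + r) = ln(2)
t = ln(2) / ln(1 + r)
t = 0.693147 / 0.049076
t = 14.12

t = ln(2) / ln(1 + r) = 14.12 years


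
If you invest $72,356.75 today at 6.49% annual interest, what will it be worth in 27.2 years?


Future value formula: FV = PV × (1 + r)^t
FV = $72,356.75 × (1 + 0.0649)^27.2
FV = $72,356.75 × 5.5309546
FV = $400,201.90

FV = PV × (1 + r)^t = $400,201.90


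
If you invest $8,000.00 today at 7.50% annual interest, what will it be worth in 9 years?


Future value formula: FV = PV × (1 + r)^t
FV = $8,000.00 × (1 + 0.075)^9
FV = $8,000.00 × 1.917239
FV = $15,337.91

FV = PV × (1 + r)^t = $15,337.91


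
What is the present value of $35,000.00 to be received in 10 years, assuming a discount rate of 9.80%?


Present value formula: PV = FV / (1 + r)^t
PV = $35,000.00 / (1 + 0.098)^10
PV = $35,000.00 / 2.546967
PV = $13,741.83

PV = FV / (1 + r)^t = $13,741.83


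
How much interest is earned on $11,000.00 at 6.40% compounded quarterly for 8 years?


Compound interest earned = final amount − principal.
A = P(1 + r/n)^(nt) = $11,000.00 × (1 + 0.064/4)^(4 × 8) = $18,280.64
Interest = A − P = $18,280.64 − $11,000.00 = $7,280.64

Interest = A - P = $7,280.64


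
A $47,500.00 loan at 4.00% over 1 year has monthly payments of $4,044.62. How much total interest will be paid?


Total paid over the life of the loan = PMT × n.
Total paid = $4,044.62 × 12 = $48,535.44
Total interest = total paid − principal = $48,535.44 − $47,500.00 = $1,035.44

Total interest = (PMT × n) - PV = $1,035.44


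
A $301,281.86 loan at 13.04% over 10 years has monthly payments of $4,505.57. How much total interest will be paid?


Total paid over the life of the loan = PMT × n.
Total paid = $4,505.57 × 120 = $540,668.40
Total interest = total paid − principal = $540,668.40 − $301,281.86 = $239,386.54

Total interest = (PMT × n) - PV = $239,386.54


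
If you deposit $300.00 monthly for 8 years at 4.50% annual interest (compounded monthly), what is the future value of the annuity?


Future value of an ordinary annuity: FV = PMT × ((1 + r)^n − 1) / r
Monthly rate r = 0.045/12 = 0.00375, n = 96
FV = $300.00 × ((1 + 0.045/12)^96 − 1) / (0.045/12)
FV = $300.00 × 115.297241
FV = $34,589.17

FV = PMT × ((1+r)^n - 1)/r = $34,589.17


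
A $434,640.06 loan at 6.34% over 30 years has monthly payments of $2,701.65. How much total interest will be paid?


Total paid over the life of the loan = PMT × n.
Total paid = $2,701.65 × 360 = $972,594.00
Total interest = total paid − principal = $972,594.00 − $434,640.06 = $537,953.94

Total interest = (PMT × n) - PV = $537,953.94


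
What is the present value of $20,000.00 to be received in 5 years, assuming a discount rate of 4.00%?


Present value formula: PV = FV / (1 + r)^t
PV = $20,000.00 / (1 + 0.04)^5
PV = $20,000.00 / 1.216653
PV = $16,438.54

PV = FV / (1 + r)^t = $16,438.54


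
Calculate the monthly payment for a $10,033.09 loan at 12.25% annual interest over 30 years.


Loan payment formula: PMT = PV × r / (1 − (1 + r)^(−n))
Monthly rate r = 0.1225/12 ≈ 0.01020833, n = 360 months
Denominator: 1 − (1 + 0.1225/12)^(−360) = 0.974174
PMT = $10,033.09 × (0.1225/12) / 0.974174
PMT = $105.14 per month

PMT = PV × r / (1-(1+r)^(-n)) = $105.14/month


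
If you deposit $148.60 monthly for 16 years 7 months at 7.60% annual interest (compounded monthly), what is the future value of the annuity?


Future value of an ordinary annuity: FV = PMT × ((1 + r)^n − 1) / r
Monthly rate r = 0.076/12 ≈ 0.00633333, n = 199
FV = $148.60 × ((1 + 0.076/12)^199 − 1) / (0.076/12)
FV = $148.60 × 396.727727
FV = $58,953.74

FV = PMT × ((1+r)^n - 1)/r = $58,953.74


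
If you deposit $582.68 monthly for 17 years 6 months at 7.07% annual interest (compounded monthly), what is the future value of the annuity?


Future value of an ordinary annuity: FV = PMT × ((1 + r)^n − 1) / r
Monthly rate r = 0.0707/12 ≈ 0.00589167, n = 210
FV = $582.68 × ((1 + 0.0707/12)^210 − 1) / (0.0707/12)
FV = $582.68 × 413.063963
FV = $240,684.11

FV = PMT × ((1+r)^n - 1)/r = $240,684.11


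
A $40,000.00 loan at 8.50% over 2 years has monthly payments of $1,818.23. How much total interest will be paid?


Total paid over the life of the loan = PMT × n.
Total paid = $1,818.23 × 24 = $43,637.52
Total interest = total paid − principal = $43,637.52 − $40,000.00 = $3,637.52

Total interest = (PMT × n) - PV = $3,637.52


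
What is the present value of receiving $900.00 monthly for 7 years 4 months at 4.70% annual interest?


Present value of an ordinary annuity: PV = PMT × (1 − (1 + r)^(−n)) / r
Monthly rate r = 0.047/12 ≈ 0.00391667, n = 88
PV = $900.00 × (1 − (1 + 0.047/12)^(−88)) / (0.047/12)
PV = $900.00 × 74.314833
PV = $66,883.35

PV = PMT × (1-(1+r)^(-n))/r = $66,883.35


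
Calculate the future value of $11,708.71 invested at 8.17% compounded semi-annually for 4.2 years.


Compound interest formula: A = P(1 + r/n)^(nt)
A = $11,708.71 × (1 + 0.0817/2)^(2 × 4.2)
Growth factor: (1 + 0.0817/2)^8.4 = 1.399782
A = $11,708.71 × 1.399782
A = $16,389.64

A = P(1 + r/n)^(nt) = $16,389.64


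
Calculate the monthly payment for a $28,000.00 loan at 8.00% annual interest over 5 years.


Loan payment formula: PMT = PV × r / (1 − (1 + r)^(−n))
Monthly rate r = 0.08/12 ≈ 0.00666667, n = 60 months
Denominator: 1 − (1 + 0.08/12)^(−60) = 0.328790
PMT = $28,000.00 × (0.08/12) / 0.328790
PMT = $567.74 per month

PMT = PV × r / (1-(1+r)^(-n)) = $567.74/month


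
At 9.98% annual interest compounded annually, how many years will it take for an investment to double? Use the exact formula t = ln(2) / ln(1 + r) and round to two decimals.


Doubling condition: (1 + r)^t = 2
Take ln of both sides: t × ln(1 + r) = ln(2)
t = ln(2) / ln(1 + r)
t = 0.693147 / 0.095128
t = 7.29

t = ln(2) / ln(1 + r) = 7.29 years


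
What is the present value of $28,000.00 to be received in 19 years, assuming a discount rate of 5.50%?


Present value formula: PV = FV / (1 + r)^t
PV = $28,000.00 / (1 + 0.055)^19
PV = $28,000.00 / 2.765647
PV = $10,124.21

PV = FV / (1 + r)^t = $10,124.21


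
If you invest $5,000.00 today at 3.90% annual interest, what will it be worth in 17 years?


Future value formula: FV = PV × (1 + r)^t
FV = $5,000.00 × (1 + 0.039)^17
FV = $5,000.00 × 1.916304
FV = $9,581.52

FV = PV × (1 + r)^t = $9,581.52


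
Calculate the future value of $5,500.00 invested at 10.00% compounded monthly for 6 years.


Compound interest formula: A = P(1 + r/n)^(nt)
A = $5,500.00 × (1 + 0.1/12)^(12 × 6)
Growth factor: (1 + 0.1/12)^72 = 1.817594
A = $5,500.00 × 1.817594
A = $9,996.77

A = P(1 + r/n)^(nt) = $9,996.77


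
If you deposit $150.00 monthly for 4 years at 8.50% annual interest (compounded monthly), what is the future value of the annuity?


Future value of an ordinary annuity: FV = PMT × ((1 + r)^n − 1) / r
Monthly rate r = 0.085/12 ≈ 0.00708333, n = 48
FV = $150.00 × ((1 + 0.085/12)^48 − 1) / (0.085/12)
FV = $150.00 × 56.931495
FV = $8,539.72

FV = PMT × ((1+r)^n - 1)/r = $8,539.72


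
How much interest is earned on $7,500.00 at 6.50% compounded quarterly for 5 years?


Compound interest earned = final amount − principal.
A = P(1 + r/n)^(nt) = $7,500.00 × (1 + 0.065/4)^(4 × 5) = $10,353.15
Interest = A − P = $10,353.15 − $7,500.00 = $2,853.15

Interest = A - P = $2,853.15


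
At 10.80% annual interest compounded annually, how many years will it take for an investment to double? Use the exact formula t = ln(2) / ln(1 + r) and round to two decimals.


Doubling condition: (1 + r)^t = 2
Take ln of both sides: t × ln(1 + r) = ln(2)
t = ln(2) / ln(1 + r)
t = 0.693147 / 0.102557
t = 6.76

t = ln(2) / ln(1 + r) = 6.76 years


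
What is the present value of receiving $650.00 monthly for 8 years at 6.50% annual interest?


Present value of an ordinary annuity: PV = PMT × (1 − (1 + r)^(−n)) / r
Monthly rate r = 0.065/12 ≈ 0.00541667, n = 96
PV = $650.00 × (1 − (1 + 0.065/12)^(−96)) / (0.065/12)
PV = $650.00 × 74.703617
PV = $48,557.35

PV = PMT × (1-(1+r)^(-n))/r = $48,557.35


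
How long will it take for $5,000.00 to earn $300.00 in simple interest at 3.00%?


Rearrange the simple interest formula for t:
I = P × r × t  ⇒  t = I / (P × r)
t = $300.00 / ($5,000.00 × 0.03)
t = 2

t = I/(P×r) = 2 years


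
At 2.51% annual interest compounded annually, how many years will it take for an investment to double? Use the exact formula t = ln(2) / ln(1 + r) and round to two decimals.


Doubling condition: (1 + r)^t = 2
Take ln of both sides: t × ln(1 + r) = ln(2)
t = ln(2) / ln(1 + r)
t = 0.693147 / 0.024790
t = 27.96

t = ln(2) / ln(1 + r) = 27.96 years


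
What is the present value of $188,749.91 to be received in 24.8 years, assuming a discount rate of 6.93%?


Present value formula: PV = FV / (1 + r)^t
PV = $188,749.91 / (1 + 0.0693)^24.8
PV = $188,749.91 / 5.268285
PV = $35,827.58

PV = FV / (1 + r)^t = $35,827.58


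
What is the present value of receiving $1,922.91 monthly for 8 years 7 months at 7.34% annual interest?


Present value of an ordinary annuity: PV = PMT × (1 − (1 + r)^(−n)) / r
Monthly rate r = 0.0734/12 ≈ 0.00611667, n = 103
PV = $1,922.91 × (1 − (1 + 0.0734/12)^(−103)) / (0.0734/12)
PV = $1,922.91 × 76.249713
PV = $146,621.34

PV = PMT × (1-(1+r)^(-n))/r = $146,621.34


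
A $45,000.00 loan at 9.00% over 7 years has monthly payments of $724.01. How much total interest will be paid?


Total paid over the life of the loan = PMT × n.
Total paid = $724.01 × 84 = $60,816.84
Total interest = total paid − principal = $60,816.84 − $45,000.00 = $15,816.84

Total interest = (PMT × n) - PV = $15,816.84


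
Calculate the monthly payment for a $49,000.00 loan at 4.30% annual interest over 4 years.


Loan payment formula: PMT = PV × r / (1 − (1 + r)^(−n))
Monthly rate r = 0.043/12 ≈ 0.00358333, n = 48 months
Denominator: 1 − (1 + 0.043/12)^(−48) = 0.157762
PMT = $49,000.00 × (0.043/12) / 0.157762
PMT = $1,112.96 per month

PMT = PV × r / (1-(1+r)^(-n)) = $1,112.96/month


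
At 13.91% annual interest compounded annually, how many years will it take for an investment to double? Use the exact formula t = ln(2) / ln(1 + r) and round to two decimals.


Doubling condition: (1 + r)^t = 2
Take ln of both sides: t × ln(1 + r) = ln(2)
t = ln(2) / ln(1 + r)
t = 0.693147 / 0.130238
t = 5.32

t = ln(2) / ln(1 + r) = 5.32 years


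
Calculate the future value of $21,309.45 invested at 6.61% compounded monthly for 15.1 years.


Compound interest formula: A = P(1 + r/n)^(nt)
A = $21,309.45 × (1 + 0.0661/12)^(12 × 15.1)
Growth factor: (1 + 0.0661/12)^181.2 = 2.705728
A = $21,309.45 × 2.705728
A = $57,657.58

A = P(1 + r/n)^(nt) = $57,657.58


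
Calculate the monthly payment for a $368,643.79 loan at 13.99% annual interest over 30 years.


Loan payment formula: PMT = PV × r / (1 − (1 + r)^(−n))
Monthly rate r = 0.1399/12 ≈ 0.01165833, n = 360 months
Denominator: 1 − (1 + 0.1399/12)^(−360) = 0.984590
PMT = $368,643.79 × (0.1399/12) / 0.984590
PMT = $4,365.04 per month

PMT = PV × r / (1-(1+r)^(-n)) = $4,365.04/month


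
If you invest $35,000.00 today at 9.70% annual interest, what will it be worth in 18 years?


Future value formula: FV = PV × (1 + r)^t
FV = $35,000.00 × (1 + 0.097)^18
FV = $35,000.00 × 5.293212
FV = $185,262.42

FV = PV × (1 + r)^t = $185,262.42


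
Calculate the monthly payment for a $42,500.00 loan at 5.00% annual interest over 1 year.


Loan payment formula: PMT = PV × r / (1 − (1 + r)^(−n))
Monthly rate r = 0.05/12 ≈ 0.00416667, n = 12 months
Denominator: 1 − (1 + 0.05/12)^(−12) = 0.04867176
PMT = $42,500.00 × (0.05/12) / 0.04867176
PMT = $3,638.32 per month

PMT = PV × r / (1-(1+r)^(-n)) = $3,638.32/month


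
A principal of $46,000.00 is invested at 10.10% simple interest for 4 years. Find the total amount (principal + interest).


Total amount formula: A = P(1 + rt) = P + P·r·t
Interest: I = P × r × t = $46,000.00 × 0.101 × 4 = $18,584.00
A = P + I = $46,000.00 + $18,584.00 = $64,584.00

A = P + I = P(1 + rt) = $64,584.00


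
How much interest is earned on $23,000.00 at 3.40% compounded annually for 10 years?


Compound interest earned = final amount − principal.
A = P(1 + r/n)^(nt) = $23,000.00 × (1 + 0.034/1)^(1 × 10) = $32,131.66
Interest = A − P = $32,131.66 − $23,000.00 = $9,131.66

Interest = A - P = $9,131.66


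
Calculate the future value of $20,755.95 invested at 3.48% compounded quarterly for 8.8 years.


Compound interest formula: A = P(1 + r/n)^(nt)
A = $20,755.95 × (1 + 0.0348/4)^(4 × 8.8)
Growth factor: (1 + 0.0348/4)^35.2 = 1.3565104
A = $20,755.95 × 1.3565104
A = $28,155.66

A = P(1 + r/n)^(nt) = $28,155.66


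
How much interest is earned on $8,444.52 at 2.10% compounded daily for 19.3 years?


Compound interest earned = final amount − principal.
A = P(1 + r/n)^(nt) = $8,444.52 × (1 + 0.021/365)^(365 × 19.3) = $12,664.54
Interest = A − P = $12,664.54 − $8,444.52 = $4,220.02

Interest = A - P = $4,220.02


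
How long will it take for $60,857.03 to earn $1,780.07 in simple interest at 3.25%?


Rearrange the simple interest formula for t:
I = P × r × t  ⇒  t = I / (P × r)
t = $1,780.07 / ($60,857.03 × 0.0325)
t = 0.9

t = I/(P×r) = 0.9 years


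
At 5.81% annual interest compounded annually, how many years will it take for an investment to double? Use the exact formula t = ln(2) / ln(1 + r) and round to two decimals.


Doubling condition: (1 + r)^t = 2
Take ln of both sides: t × ln(1 + r) = ln(2)
t = ln(2) / ln(1 + r)
t = 0.693147 / 0.056475
t = 12.27

t = ln(2) / ln(1 + r) = 12.27 years


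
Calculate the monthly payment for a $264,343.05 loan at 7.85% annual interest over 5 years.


Loan payment formula: PMT = PV × r / (1 − (1 + r)^(−n))
Monthly rate r = 0.0785/12 ≈ 0.00654167, n = 60 months
Denominator: 1 − (1 + 0.0785/12)^(−60) = 0.3237698
PMT = $264,343.05 × (0.0785/12) / 0.3237698
PMT = $5,340.97 per month

PMT = PV × r / (1-(1+r)^(-n)) = $5,340.97/month


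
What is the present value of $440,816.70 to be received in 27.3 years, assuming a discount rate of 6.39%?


Present value formula: PV = FV / (1 + r)^t
PV = $440,816.70 / (1 + 0.0639)^27.3
PV = $440,816.70 / 5.424904
PV = $81,257.97

PV = FV / (1 + r)^t = $81,257.97


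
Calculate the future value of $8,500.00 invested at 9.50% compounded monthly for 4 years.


Compound interest formula: A = P(1 + r/n)^(nt)
A = $8,500.00 × (1 + 0.095/12)^(12 × 4)
Growth factor: (1 + 0.095/12)^48 = 1.46009825
A = $8,500.00 × 1.46009825
A = $12,410.84

A = P(1 + r/n)^(nt) = $12,410.84


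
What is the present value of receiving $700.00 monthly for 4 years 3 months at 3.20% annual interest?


Present value of an ordinary annuity: PV = PMT × (1 − (1 + r)^(−n)) / r
Monthly rate r = 0.032/12 ≈ 0.00266667, n = 51
PV = $700.00 × (1 − (1 + 0.032/12)^(−51)) / (0.032/12)
PV = $700.00 × 47.624759
PV = $33,337.33

PV = PMT × (1-(1+r)^(-n))/r = $33,337.33


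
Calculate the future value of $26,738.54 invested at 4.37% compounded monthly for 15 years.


Compound interest formula: A = P(1 + r/n)^(nt)
A = $26,738.54 × (1 + 0.0437/12)^(12 × 15)
Growth factor: (1 + 0.0437/12)^180 = 1.9238133
A = $26,738.54 × 1.9238133
A = $51,439.96

A = P(1 + r/n)^(nt) = $51,439.96


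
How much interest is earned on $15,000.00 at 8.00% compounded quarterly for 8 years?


Compound interest earned = final amount − principal.
A = P(1 + r/n)^(nt) = $15,000.00 × (1 + 0.08/4)^(4 × 8) = $28,268.11
Interest = A − P = $28,268.11 − $15,000.00 = $13,268.11

Interest = A - P = $13,268.11


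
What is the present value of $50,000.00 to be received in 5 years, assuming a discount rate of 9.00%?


Present value formula: PV = FV / (1 + r)^t
PV = $50,000.00 / (1 + 0.09)^5
PV = $50,000.00 / 1.538624
PV = $32,496.57

PV = FV / (1 + r)^t = $32,496.57


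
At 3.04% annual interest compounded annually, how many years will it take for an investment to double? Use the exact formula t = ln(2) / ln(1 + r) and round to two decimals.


Doubling condition: (1 + r)^t = 2
Take ln of both sides: t × ln(1 + r) = ln(2)
t = ln(2) / ln(1 + r)
t = 0.693147 / 0.029947
t = 23.15

t = ln(2) / ln(1 + r) = 23.15 years


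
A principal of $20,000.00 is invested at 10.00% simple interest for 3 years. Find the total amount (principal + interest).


Total amount formula: A = P(1 + rt) = P + P·r·t
Interest: I = P × r × t = $20,000.00 × 0.1 × 3 = $6,000.00
A = P + I = $20,000.00 + $6,000.00 = $26,000.00

A = P + I = P(1 + rt) = $26,000.00


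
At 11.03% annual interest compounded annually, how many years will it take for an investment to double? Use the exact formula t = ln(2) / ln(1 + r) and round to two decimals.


Doubling condition: (1 + r)^t = 2
Take ln of both sides: t × ln(1 + r) = ln(2)
t = ln(2) / ln(1 + r)
t = 0.693147 / 0.104630
t = 6.62

t = ln(2) / ln(1 + r) = 6.62 years


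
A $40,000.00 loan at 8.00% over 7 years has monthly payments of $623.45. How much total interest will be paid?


Total paid over the life of the loan = PMT × n.
Total paid = $623.45 × 84 = $52,369.80
Total interest = total paid − principal = $52,369.80 − $40,000.00 = $12,369.80

Total interest = (PMT × n) - PV = $12,369.80


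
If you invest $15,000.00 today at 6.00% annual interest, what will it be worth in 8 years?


Future value formula: FV = PV × (1 + r)^t
FV = $15,000.00 × (1 + 0.06)^8
FV = $15,000.00 × 1.593848
FV = $23,907.72

FV = PV × (1 + r)^t = $23,907.72


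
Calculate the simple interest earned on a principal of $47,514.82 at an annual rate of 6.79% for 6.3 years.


Simple interest formula: I = P × r × t
I = $47,514.82 × 0.0679 × 6.3
I = $20,325.41

I = P × r × t = $20,325.41


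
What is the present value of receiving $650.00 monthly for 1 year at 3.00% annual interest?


Present value of an ordinary annuity: PV = PMT × (1 − (1 + r)^(−n)) / r
Monthly rate r = 0.03/12 = 0.0025, n = 12
PV = $650.00 × (1 − (1 + 0.03/12)^(−12)) / (0.03/12)
PV = $650.00 × 11.8072538
PV = $7,674.71

PV = PMT × (1-(1+r)^(-n))/r = $7,674.71


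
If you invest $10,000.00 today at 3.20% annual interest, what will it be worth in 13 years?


Future value formula: FV = PV × (1 + r)^t
FV = $10,000.00 × (1 + 0.032)^13
FV = $10,000.00 × 1.506038
FV = $15,060.38

FV = PV × (1 + r)^t = $15,060.38


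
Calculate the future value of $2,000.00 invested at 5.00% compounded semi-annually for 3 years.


Compound interest formula: A = P(1 + r/n)^(nt)
A = $2,000.00 × (1 + 0.05/2)^(2 × 3)
Growth factor: (1 + 0.05/2)^6 = 1.159693
A = $2,000.00 × 1.159693
A = $2,319.39

A = P(1 + r/n)^(nt) = $2,319.39


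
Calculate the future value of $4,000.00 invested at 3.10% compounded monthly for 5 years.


Compound interest formula: A = P(1 + r/n)^(nt)
A = $4,000.00 × (1 + 0.031/12)^(12 × 5)
Growth factor: (1 + 0.031/12)^60 = 1.167425
A = $4,000.00 × 1.167425
A = $4,669.70

A = P(1 + r/n)^(nt) = $4,669.70


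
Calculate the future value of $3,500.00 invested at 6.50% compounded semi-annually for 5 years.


Compound interest formula: A = P(1 + r/n)^(nt)
A = $3,500.00 × (1 + 0.065/2)^(2 × 5)
Growth factor: (1 + 0.065/2)^10 = 1.376894
A = $3,500.00 × 1.376894
A = $4,819.13

A = P(1 + r/n)^(nt) = $4,819.13


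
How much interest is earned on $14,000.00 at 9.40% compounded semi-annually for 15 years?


Compound interest earned = final amount − principal.
A = P(1 + r/n)^(nt) = $14,000.00 × (1 + 0.094/2)^(2 × 15) = $55,530.10
Interest = A − P = $55,530.10 − $14,000.00 = $41,530.10

Interest = A - P = $41,530.10


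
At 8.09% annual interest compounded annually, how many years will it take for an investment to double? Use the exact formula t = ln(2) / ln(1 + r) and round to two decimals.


Doubling condition: (1 + r)^t = 2
Take ln of both sides: t × ln(1 + r) = ln(2)
t = ln(2) / ln(1 + r)
t = 0.693147 / 0.077794
t = 8.91

t = ln(2) / ln(1 + r) = 8.91 years


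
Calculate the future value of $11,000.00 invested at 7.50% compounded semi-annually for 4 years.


Compound interest formula: A = P(1 + r/n)^(nt)
A = $11,000.00 × (1 + 0.075/2)^(2 × 4)
Growth factor: (1 + 0.075/2)^8 = 1.342471
A = $11,000.00 × 1.342471
A = $14,767.18

A = P(1 + r/n)^(nt) = $14,767.18


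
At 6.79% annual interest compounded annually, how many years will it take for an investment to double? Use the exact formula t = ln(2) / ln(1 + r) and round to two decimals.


Doubling condition: (1 + r)^t = 2
Take ln of both sides: t × ln(1 + r) = ln(2)
t = ln(2) / ln(1 + r)
t = 0.693147 / 0.065694
t = 10.55

t = ln(2) / ln(1 + r) = 10.55 years


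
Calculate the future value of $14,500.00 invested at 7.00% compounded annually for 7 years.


Compound interest formula: A = P(1 + r/n)^(nt)
A = $14,500.00 × (1 + 0.07/1)^(1 × 7)
Growth factor: (1 + 0.07/1)^7 = 1.6057815
A = $14,500.00 × 1.6057815
A = $23,283.83

A = P(1 + r/n)^(nt) = $23,283.83
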